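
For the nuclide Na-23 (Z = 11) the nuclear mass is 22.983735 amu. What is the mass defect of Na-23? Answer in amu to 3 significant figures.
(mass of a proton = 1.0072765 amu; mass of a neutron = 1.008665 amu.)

Total constituent mass: 11 × 1.0072765 + 12 × 1.008665 = 23.1840215 amu
Δm = 23.1840215 − 22.983735 = 0.2002865 amu

0.200 amu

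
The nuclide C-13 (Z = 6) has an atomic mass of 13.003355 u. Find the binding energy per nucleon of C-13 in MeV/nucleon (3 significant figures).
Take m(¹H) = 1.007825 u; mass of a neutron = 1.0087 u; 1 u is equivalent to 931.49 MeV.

7.49 MeV/nucleon

The nucleus contains 6 protons and 13 − 6 = 7 neutrons.
Σm = 6·m(¹H) + 7·m_n = 6.046950 + 7.0609 = 13.107850 u
Δm = 13.107850 − 13.003355 = 0.104495 u
Binding energy = Δm·c² = 0.104495 × 931.49 MeV/u = 97.3360 MeV
Dividing by A = 13 gives 7.487 MeV per nucleon.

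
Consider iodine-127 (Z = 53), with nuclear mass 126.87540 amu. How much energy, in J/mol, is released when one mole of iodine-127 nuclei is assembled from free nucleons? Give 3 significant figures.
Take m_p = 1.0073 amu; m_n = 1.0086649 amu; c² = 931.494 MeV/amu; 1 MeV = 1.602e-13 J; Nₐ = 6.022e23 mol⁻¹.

With 53 protons and 74 neutrons (A = 127):
Total constituent mass: 53 × 1.0073 + 74 × 1.0086649 = 128.0281026 amu
Δm = 128.0281026 − 126.87540 = 1.1527026 amu
Binding energy = Δm·c² = 1.1527026 × 931.494 MeV/amu = 1073.74 MeV
Per nucleus in joules: 1073.74 MeV × 1.602e-13 J/MeV = 1.7201e-10 J
Per mole: 1.7201e-10 J × 6.022e23 mol⁻¹ = 1.0358e+14 J/mol

1.04e+14 J/mol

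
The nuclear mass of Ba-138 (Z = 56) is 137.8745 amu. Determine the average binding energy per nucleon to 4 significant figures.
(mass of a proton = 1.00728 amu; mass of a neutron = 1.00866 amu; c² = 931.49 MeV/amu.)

8.392 MeV/nucleon

Total constituent mass: 56 × 1.00728 + 82 × 1.00866 = 139.11780 amu
Δm = 139.11780 − 137.8745 = 1.24330 amu
E_B = 1.24330 × 931.49 = 1158.12 MeV
Dividing by A = 138 gives 8.392 MeV per nucleon.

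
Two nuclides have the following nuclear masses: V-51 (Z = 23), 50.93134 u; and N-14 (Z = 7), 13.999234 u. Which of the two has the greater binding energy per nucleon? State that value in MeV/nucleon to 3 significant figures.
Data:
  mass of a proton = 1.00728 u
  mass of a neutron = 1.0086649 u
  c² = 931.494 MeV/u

V-51: Σm = 23(1.00728) + 28(1.0086649) = 51.4100572 u; Δm = 0.4787172 u; E_B = 445.92 MeV; E_B/A = 8.744 MeV
N-14: Σm = 7(1.00728) + 7(1.0086649) = 14.1116143 u; Δm = 0.1123803 u; E_B = 104.68 MeV; E_B/A = 7.477 MeV
V-51 has the higher binding energy per nucleon, so it is the more tightly bound nucleus.

V-51; 8.74 MeV/nucleon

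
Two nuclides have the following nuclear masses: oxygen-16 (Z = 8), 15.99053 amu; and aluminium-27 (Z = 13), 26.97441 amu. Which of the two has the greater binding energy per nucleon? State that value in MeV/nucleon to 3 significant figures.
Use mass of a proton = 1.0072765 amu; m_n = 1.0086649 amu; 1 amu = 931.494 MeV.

oxygen-16: Σm = 8(1.0072765) + 8(1.0086649) = 16.1275312 amu; Δm = 0.1370012 amu; E_B = 127.62 MeV; E_B/A = 7.976 MeV
aluminium-27: Σm = 13(1.0072765) + 14(1.0086649) = 27.2159031 amu; Δm = 0.2414931 amu; E_B = 224.95 MeV; E_B/A = 8.331 MeV
aluminium-27 has the higher binding energy per nucleon, so it is the more tightly bound nucleus.

aluminium-27; 8.33 MeV/nucleon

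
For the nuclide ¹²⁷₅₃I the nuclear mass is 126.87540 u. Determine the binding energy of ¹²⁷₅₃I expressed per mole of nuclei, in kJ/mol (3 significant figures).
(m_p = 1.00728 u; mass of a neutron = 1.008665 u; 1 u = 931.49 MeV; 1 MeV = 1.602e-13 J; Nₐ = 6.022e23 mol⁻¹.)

1.03e+11 kJ/mol

Total constituent mass: 53 × 1.00728 + 74 × 1.008665 = 128.027050 u
The mass defect is 128.027050 − 126.87540 = 1.151650 u.
Binding energy = Δm·c² = 1.151650 × 931.49 MeV/u = 1072.75 MeV
Per nucleus in joules: 1072.75 MeV × 1.602e-13 J/MeV = 1.7185e-10 J
Per mole: 1.7185e-10 J × 6.022e23 mol⁻¹ = 1.0349e+14 J/mol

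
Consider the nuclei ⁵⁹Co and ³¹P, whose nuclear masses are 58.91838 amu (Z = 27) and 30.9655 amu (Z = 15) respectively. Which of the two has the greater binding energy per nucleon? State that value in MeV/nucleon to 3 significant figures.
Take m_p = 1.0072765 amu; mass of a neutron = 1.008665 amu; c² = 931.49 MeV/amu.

⁵⁹Co; 8.77 MeV/nucleon

⁵⁹Co: Σm = 27(1.0072765) + 32(1.008665) = 59.4737455 amu; Δm = 0.5553655 amu; E_B = 517.32 MeV; E_B/A = 8.768 MeV
³¹P: Σm = 15(1.0072765) + 16(1.008665) = 31.2477875 amu; Δm = 0.2822875 amu; E_B = 262.95 MeV; E_B/A = 8.482 MeV
⁵⁹Co has the higher binding energy per nucleon, so it is the more tightly bound nucleus.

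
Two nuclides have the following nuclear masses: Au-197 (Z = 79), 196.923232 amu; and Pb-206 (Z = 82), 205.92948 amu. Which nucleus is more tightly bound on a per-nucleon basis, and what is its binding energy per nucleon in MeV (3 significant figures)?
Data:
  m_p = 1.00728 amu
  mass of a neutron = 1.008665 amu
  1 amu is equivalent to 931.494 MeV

Au-197; 7.92 MeV/nucleon

Au-197: Σm = 79(1.00728) + 118(1.008665) = 198.597590 amu; Δm = 1.674358 amu; E_B = 1559.7 MeV; E_B/A = 7.917 MeV
Pb-206: Σm = 82(1.00728) + 124(1.008665) = 207.671420 amu; Δm = 1.741940 amu; E_B = 1622.6 MeV; E_B/A = 7.877 MeV
Au-197 has the higher binding energy per nucleon, so it is the more tightly bound nucleus.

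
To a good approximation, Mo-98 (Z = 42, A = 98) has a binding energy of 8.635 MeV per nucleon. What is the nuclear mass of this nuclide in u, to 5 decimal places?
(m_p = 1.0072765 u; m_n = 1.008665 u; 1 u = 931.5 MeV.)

97.88239 u

Total binding energy = 98 × 8.635 = 846.230 MeV
Mass defect = 846.230 MeV / (931.5 MeV/u) = 0.9084595 u
Constituent mass = 42(1.0072765) + 56(1.008665) = 98.7908530 u
Nuclear mass = 98.7908530 − 0.9084595 = 97.8823935 u ≈ 97.88239 u (to 5 decimal places)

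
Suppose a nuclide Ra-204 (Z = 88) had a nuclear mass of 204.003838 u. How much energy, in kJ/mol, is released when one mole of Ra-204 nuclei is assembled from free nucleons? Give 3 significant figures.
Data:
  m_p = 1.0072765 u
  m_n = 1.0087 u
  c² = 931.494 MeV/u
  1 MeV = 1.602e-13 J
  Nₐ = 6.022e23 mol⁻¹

With 88 protons and 116 neutrons (A = 204):
Total constituent mass: 88 × 1.0072765 + 116 × 1.0087 = 205.6495320 u
Δm = 205.6495320 − 204.003838 = 1.6456940 u
E_B = 1.6456940 × 931.494 = 1532.95 MeV
Per nucleus in joules: 1532.95 MeV × 1.602e-13 J/MeV = 2.4558e-10 J
Per mole: 2.4558e-10 J × 6.022e23 mol⁻¹ = 1.4789e+14 J/mol

1.48e+11 kJ/mol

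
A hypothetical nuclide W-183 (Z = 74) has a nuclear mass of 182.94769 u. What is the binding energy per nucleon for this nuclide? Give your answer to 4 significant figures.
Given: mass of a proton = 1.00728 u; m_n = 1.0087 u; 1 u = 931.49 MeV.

With 74 protons and 109 neutrons (A = 183):
Total constituent mass: 74 × 1.00728 + 109 × 1.0087 = 184.48702 u
Mass defect Δm = 184.48702 − 182.94769 = 1.53933 u
Converting to energy: 1.53933 u × 931.49 MeV/u = 1433.87 MeV
Dividing by A = 183 gives 7.835 MeV per nucleon.

7.835 MeV/nucleon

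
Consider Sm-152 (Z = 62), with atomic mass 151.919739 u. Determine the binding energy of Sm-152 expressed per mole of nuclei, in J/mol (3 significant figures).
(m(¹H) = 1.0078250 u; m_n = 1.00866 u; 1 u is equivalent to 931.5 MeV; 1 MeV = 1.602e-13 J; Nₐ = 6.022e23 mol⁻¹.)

1.21e+14 J/mol

Z = 62, so N = A − Z = 152 − 62 = 90.
Σm = 62·m(¹H) + 90·m_n = 62.4851500 + 90.77940 = 153.2645500 u
Δm = 153.2645500 − 151.919739 = 1.3448110 u
Converting to energy: 1.3448110 u × 931.5 MeV/u = 1252.69 MeV
Per nucleus in joules: 1252.69 MeV × 1.602e-13 J/MeV = 2.0068e-10 J
Per mole: 2.0068e-10 J × 6.022e23 mol⁻¹ = 1.2085e+14 J/mol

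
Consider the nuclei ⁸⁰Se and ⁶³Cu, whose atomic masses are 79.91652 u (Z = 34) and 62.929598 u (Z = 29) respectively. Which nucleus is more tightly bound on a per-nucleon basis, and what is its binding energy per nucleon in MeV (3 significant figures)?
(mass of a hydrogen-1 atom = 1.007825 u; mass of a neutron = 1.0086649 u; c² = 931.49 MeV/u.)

⁸⁰Se: Σm = 34(1.007825) + 46(1.0086649) = 80.6646354 u; Δm = 0.7481154 u; E_B = 696.86 MeV; E_B/A = 8.711 MeV
⁶³Cu: Σm = 29(1.007825) + 34(1.0086649) = 63.5215316 u; Δm = 0.5919336 u; E_B = 551.38 MeV; E_B/A = 8.752 MeV
⁶³Cu has the higher binding energy per nucleon, so it is the more tightly bound nucleus.

⁶³Cu; 8.75 MeV/nucleon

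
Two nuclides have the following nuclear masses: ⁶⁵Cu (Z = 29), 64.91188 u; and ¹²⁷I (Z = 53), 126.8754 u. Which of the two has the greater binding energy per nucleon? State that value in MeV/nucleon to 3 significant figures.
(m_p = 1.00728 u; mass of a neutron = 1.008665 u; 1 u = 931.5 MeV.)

⁶⁵Cu; 8.76 MeV/nucleon

⁶⁵Cu: Σm = 29(1.00728) + 36(1.008665) = 65.523060 u; Δm = 0.611180 u; E_B = 569.31 MeV; E_B/A = 8.759 MeV
¹²⁷I: Σm = 53(1.00728) + 74(1.008665) = 128.027050 u; Δm = 1.151650 u; E_B = 1072.8 MeV; E_B/A = 8.447 MeV
⁶⁵Cu has the higher binding energy per nucleon, so it is the more tightly bound nucleus.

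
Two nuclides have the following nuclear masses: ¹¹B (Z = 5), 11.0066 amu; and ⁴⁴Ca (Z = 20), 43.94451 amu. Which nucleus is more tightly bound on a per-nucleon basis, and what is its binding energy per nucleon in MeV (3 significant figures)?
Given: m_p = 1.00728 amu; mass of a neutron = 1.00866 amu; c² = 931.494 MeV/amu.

¹¹B: Σm = 5(1.00728) + 6(1.00866) = 11.08836 amu; Δm = 0.08176 amu; E_B = 76.159 MeV; E_B/A = 6.924 MeV
⁴⁴Ca: Σm = 20(1.00728) + 24(1.00866) = 44.35344 amu; Δm = 0.40893 amu; E_B = 380.92 MeV; E_B/A = 8.657 MeV
⁴⁴Ca has the higher binding energy per nucleon, so it is the more tightly bound nucleus.

⁴⁴Ca; 8.66 MeV/nucleon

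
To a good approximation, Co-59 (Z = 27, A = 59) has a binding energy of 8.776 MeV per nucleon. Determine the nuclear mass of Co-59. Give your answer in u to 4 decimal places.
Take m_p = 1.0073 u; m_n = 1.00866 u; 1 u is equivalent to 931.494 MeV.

Total binding energy = 59 × 8.776 = 517.784 MeV
Mass defect = 517.784 MeV / (931.494 MeV/u) = 0.555864 u
Constituent mass = 27(1.0073) + 32(1.00866) = 59.47422 u
Nuclear mass = 59.47422 − 0.555864 = 58.918356 u ≈ 58.9184 u (to 4 decimal places)

58.9184 u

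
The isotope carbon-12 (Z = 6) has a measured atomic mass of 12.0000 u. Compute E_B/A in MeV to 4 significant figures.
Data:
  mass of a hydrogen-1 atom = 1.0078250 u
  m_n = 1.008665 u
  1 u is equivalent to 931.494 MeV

7.680 MeV/nucleon

The nucleus contains 6 protons and 12 − 6 = 6 neutrons.
Σm = 6·m(¹H) + 6·m_n = 6.0469500 + 6.051990 = 12.0989400 u
Δm = 12.0989400 − 12.0000 = 0.0989400 u
Binding energy = Δm·c² = 0.0989400 × 931.494 MeV/u = 92.1620 MeV
Per nucleon: 92.1620 / 12 = 7.680 MeV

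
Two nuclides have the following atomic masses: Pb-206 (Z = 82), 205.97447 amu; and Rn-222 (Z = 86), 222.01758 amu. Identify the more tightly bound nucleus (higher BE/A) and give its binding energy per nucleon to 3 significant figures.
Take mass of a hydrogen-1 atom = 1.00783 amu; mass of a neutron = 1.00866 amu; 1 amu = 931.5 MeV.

Pb-206; 7.87 MeV/nucleon

Pb-206: Σm = 82(1.00783) + 124(1.00866) = 207.71590 amu; Δm = 1.74143 amu; E_B = 1622.1 MeV; E_B/A = 7.874 MeV
Rn-222: Σm = 86(1.00783) + 136(1.00866) = 223.85114 amu; Δm = 1.83356 amu; E_B = 1708.0 MeV; E_B/A = 7.694 MeV
Pb-206 has the higher binding energy per nucleon, so it is the more tightly bound nucleus.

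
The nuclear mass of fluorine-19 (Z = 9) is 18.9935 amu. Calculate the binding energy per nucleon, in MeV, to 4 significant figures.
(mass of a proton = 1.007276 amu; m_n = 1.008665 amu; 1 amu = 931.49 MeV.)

7.777 MeV/nucleon

Σm = 9·m_p + 10·m_n = 9.065484 + 10.086650 = 19.152134 amu
The mass defect is 19.152134 − 18.9935 = 0.158634 amu.
E_B = 0.158634 × 931.49 = 147.766 MeV
Dividing by A = 19 gives 7.777 MeV per nucleon.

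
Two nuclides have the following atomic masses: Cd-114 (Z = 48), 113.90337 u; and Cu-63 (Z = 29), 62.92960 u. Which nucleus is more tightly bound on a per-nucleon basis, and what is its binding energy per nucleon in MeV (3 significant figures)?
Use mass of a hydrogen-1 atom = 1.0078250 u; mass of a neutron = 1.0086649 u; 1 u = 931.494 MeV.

Cd-114: Σm = 48(1.0078250) + 66(1.0086649) = 114.9474834 u; Δm = 1.0441134 u; E_B = 972.59 MeV; E_B/A = 8.531 MeV
Cu-63: Σm = 29(1.0078250) + 34(1.0086649) = 63.5215316 u; Δm = 0.5919316 u; E_B = 551.38 MeV; E_B/A = 8.752 MeV
Cu-63 has the higher binding energy per nucleon, so it is the more tightly bound nucleus.

Cu-63; 8.75 MeV/nucleon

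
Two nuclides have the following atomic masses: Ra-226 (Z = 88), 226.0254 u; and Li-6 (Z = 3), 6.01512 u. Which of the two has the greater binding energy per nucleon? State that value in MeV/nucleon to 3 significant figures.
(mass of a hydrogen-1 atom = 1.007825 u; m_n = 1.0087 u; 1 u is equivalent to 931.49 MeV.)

Ra-226; 7.68 MeV/nucleon

Ra-226: Σm = 88(1.007825) + 138(1.0087) = 227.889200 u; Δm = 1.863800 u; E_B = 1736.1 MeV; E_B/A = 7.682 MeV
Li-6: Σm = 3(1.007825) + 3(1.0087) = 6.049575 u; Δm = 0.034455 u; E_B = 32.094 MeV; E_B/A = 5.349 MeV
Ra-226 has the higher binding energy per nucleon, so it is the more tightly bound nucleus.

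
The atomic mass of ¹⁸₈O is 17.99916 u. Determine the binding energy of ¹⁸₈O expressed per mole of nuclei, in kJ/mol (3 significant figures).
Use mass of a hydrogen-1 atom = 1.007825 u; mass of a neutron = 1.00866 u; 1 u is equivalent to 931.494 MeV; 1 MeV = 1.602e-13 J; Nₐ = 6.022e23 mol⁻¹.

The nucleus contains 8 protons and 18 − 8 = 10 neutrons.
Mass of separated nucleons = 8(1.007825) + 10(1.00866) = 8.062600 + 10.08660 = 18.149200 u
Mass defect Δm = 18.149200 − 17.99916 = 0.150040 u
E_B = 0.150040 × 931.494 = 139.761 MeV
Per nucleus in joules: 139.761 MeV × 1.602e-13 J/MeV = 2.2390e-11 J
Per mole: 2.2390e-11 J × 6.022e23 mol⁻¹ = 1.3483e+13 J/mol

1.35e+10 kJ/mol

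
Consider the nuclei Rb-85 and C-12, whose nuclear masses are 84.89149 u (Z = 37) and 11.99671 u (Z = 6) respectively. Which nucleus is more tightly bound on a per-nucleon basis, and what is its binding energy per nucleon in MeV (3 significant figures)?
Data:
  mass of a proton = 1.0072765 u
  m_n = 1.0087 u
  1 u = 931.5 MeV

Rb-85; 8.72 MeV/nucleon

Rb-85: Σm = 37(1.0072765) + 48(1.0087) = 85.6868305 u; Δm = 0.7953405 u; E_B = 740.86 MeV; E_B/A = 8.716 MeV
C-12: Σm = 6(1.0072765) + 6(1.0087) = 12.0958590 u; Δm = 0.0991490 u; E_B = 92.357 MeV; E_B/A = 7.696 MeV
Rb-85 has the higher binding energy per nucleon, so it is the more tightly bound nucleus.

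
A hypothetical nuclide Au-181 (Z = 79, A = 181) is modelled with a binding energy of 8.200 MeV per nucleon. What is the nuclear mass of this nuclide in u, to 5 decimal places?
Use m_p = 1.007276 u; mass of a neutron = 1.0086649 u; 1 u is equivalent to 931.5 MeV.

180.86528 u

Total binding energy = 181 × 8.200 = 1484.200 MeV
Mass defect = 1484.200 MeV / (931.5 MeV/u) = 1.5933441 u
Constituent mass = 79(1.007276) + 102(1.0086649) = 182.4586238 u
Nuclear mass = 182.4586238 − 1.5933441 = 180.8652797 u ≈ 180.86528 u (to 5 decimal places)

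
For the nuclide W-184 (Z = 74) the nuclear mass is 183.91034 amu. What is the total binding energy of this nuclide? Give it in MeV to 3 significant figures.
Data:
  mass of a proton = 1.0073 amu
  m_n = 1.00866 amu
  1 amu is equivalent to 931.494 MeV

With 74 protons and 110 neutrons (A = 184):
Σm = 74·m_p + 110·m_n = 74.5402 + 110.95260 = 185.49280 amu
Mass defect Δm = 185.49280 − 183.91034 = 1.58246 amu
Binding energy = Δm·c² = 1.58246 × 931.494 MeV/amu = 1474.05 MeV

1470 MeV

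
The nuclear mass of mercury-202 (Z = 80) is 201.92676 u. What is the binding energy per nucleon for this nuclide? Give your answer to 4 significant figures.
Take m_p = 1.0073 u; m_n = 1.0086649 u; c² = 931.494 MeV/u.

7.906 MeV/nucleon

Z = 80, so N = A − Z = 202 − 80 = 122.
Σm = 80·m_p + 122·m_n = 80.5840 + 123.0571178 = 203.6411178 u
Mass defect Δm = 203.6411178 − 201.92676 = 1.7143578 u
Converting to energy: 1.7143578 u × 931.494 MeV/u = 1596.914 MeV
Dividing by A = 202 gives 7.906 MeV per nucleon.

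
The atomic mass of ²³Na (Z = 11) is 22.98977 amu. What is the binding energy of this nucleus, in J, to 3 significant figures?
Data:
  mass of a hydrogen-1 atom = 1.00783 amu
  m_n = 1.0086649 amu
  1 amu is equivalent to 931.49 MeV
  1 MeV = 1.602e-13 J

2.99e-11 J

The nucleus contains 11 protons and 23 − 11 = 12 neutrons.
Mass of separated nucleons = 11(1.00783) + 12(1.0086649) = 11.08613 + 12.1039788 = 23.1901088 amu
The mass defect is 23.1901088 − 22.98977 = 0.2003388 amu.
Converting to energy: 0.2003388 amu × 931.49 MeV/amu = 186.614 MeV
In joules: 186.614 MeV × 1.602e-13 J/MeV = 2.9896e-11 J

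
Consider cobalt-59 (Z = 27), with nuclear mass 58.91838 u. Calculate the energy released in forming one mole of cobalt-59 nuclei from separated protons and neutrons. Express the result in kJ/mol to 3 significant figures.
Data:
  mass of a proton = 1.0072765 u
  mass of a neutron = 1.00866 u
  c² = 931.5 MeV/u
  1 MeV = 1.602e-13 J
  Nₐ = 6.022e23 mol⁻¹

Mass of separated nucleons = 27(1.0072765) + 32(1.00866) = 27.1964655 + 32.27712 = 59.4735855 u
Mass defect Δm = 59.4735855 − 58.91838 = 0.5552055 u
E_B = 0.5552055 × 931.5 = 517.174 MeV
Per nucleus in joules: 517.174 MeV × 1.602e-13 J/MeV = 8.2851e-11 J
Per mole: 8.2851e-11 J × 6.022e23 mol⁻¹ = 4.9893e+13 J/mol

4.99e+10 kJ/mol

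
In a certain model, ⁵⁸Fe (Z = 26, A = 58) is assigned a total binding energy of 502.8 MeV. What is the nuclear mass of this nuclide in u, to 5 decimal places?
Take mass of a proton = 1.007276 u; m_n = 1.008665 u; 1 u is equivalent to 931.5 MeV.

Mass defect = 502.8 MeV / (931.5 MeV/u) = 0.5397746 u
Constituent mass = 26(1.007276) + 32(1.008665) = 58.466456 u
Nuclear mass = 58.466456 − 0.5397746 = 57.9266814 u ≈ 57.92668 u (to 5 decimal places)

57.92668 u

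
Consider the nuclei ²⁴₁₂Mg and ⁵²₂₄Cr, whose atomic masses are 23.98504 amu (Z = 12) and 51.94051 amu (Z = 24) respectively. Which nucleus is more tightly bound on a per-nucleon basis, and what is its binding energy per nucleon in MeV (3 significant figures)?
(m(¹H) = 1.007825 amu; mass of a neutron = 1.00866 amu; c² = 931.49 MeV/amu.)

⁵²₂₄Cr; 8.77 MeV/nucleon

²⁴₁₂Mg: Σm = 12(1.007825) + 12(1.00866) = 24.197820 amu; Δm = 0.212780 amu; E_B = 198.20 MeV; E_B/A = 8.258 MeV
⁵²₂₄Cr: Σm = 24(1.007825) + 28(1.00866) = 52.430280 amu; Δm = 0.489770 amu; E_B = 456.22 MeV; E_B/A = 8.773 MeV
⁵²₂₄Cr has the higher binding energy per nucleon, so it is the more tightly bound nucleus.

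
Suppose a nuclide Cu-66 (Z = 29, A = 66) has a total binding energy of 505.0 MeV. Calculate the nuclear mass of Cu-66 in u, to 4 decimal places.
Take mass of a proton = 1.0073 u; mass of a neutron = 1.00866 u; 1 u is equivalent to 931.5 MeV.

Mass defect = 505.0 MeV / (931.5 MeV/u) = 0.542136 u
Constituent mass = 29(1.0073) + 37(1.00866) = 66.53212 u
Nuclear mass = 66.53212 − 0.542136 = 65.989984 u ≈ 65.9900 u (to 4 decimal places)

65.9900 u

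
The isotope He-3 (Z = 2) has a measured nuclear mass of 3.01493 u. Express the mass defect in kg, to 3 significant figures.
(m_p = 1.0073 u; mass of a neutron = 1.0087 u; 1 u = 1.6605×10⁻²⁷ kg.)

1.39e-29 kg

Total constituent mass: 2 × 1.0073 + 1 × 1.0087 = 3.0233 u
The mass defect is 3.0233 − 3.01493 = 0.00837 u.
In SI units: 0.00837 u × 1.6605×10⁻²⁷ kg/u = 1.3898e-29 kg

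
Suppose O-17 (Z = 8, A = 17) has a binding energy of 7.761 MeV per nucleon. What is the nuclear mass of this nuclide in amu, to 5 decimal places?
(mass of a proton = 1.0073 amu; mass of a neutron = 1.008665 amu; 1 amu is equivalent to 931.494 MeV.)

16.99474 amu

Total binding energy = 17 × 7.761 = 131.937 MeV
Mass defect = 131.937 MeV / (931.494 MeV/amu) = 0.1416402 amu
Constituent mass = 8(1.0073) + 9(1.008665) = 17.136385 amu
Nuclear mass = 17.136385 − 0.1416402 = 16.9947448 amu ≈ 16.99474 amu (to 5 decimal places)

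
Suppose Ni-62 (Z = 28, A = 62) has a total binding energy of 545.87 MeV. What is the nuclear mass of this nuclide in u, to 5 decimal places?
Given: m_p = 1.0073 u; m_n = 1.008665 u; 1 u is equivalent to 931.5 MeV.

61.91300 u

Mass defect = 545.87 MeV / (931.5 MeV/u) = 0.5860118 u
Constituent mass = 28(1.0073) + 34(1.008665) = 62.499010 u
Nuclear mass = 62.499010 − 0.5860118 = 61.9129982 u ≈ 61.91300 u (to 5 decimal places)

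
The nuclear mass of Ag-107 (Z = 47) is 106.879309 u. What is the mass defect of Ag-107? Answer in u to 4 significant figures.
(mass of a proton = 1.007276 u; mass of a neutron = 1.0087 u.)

0.9847 u

Mass of separated nucleons = 47(1.007276) + 60(1.0087) = 47.341972 + 60.5220 = 107.863972 u
Δm = 107.863972 − 106.879309 = 0.984663 u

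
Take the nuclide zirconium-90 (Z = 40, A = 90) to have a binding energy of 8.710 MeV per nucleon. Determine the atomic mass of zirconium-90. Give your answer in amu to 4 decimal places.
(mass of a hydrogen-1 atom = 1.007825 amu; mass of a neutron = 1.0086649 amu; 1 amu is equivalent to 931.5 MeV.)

89.9047 amu

Total binding energy = 90 × 8.710 = 783.900 MeV
Mass defect = 783.900 MeV / (931.5 MeV/amu) = 0.841546 amu
Constituent mass = 40(1.007825) + 50(1.0086649) = 90.7462450 amu
Atomic mass = 90.7462450 − 0.841546 = 89.9046990 amu ≈ 89.9047 amu (to 4 decimal places)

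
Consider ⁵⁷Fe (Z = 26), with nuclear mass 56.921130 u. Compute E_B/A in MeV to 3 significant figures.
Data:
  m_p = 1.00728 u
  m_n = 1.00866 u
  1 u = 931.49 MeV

8.77 MeV/nucleon

Σm = 26·m_p + 31·m_n = 26.18928 + 31.26846 = 57.45774 u
Mass defect Δm = 57.45774 − 56.921130 = 0.536610 u
Converting to energy: 0.536610 u × 931.49 MeV/u = 499.847 MeV
Per nucleon: 499.847 / 57 = 8.769 MeV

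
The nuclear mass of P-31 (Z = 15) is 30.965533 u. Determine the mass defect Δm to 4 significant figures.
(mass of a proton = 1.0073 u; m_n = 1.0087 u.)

The nucleus contains 15 protons and 31 − 15 = 16 neutrons.
Mass of separated nucleons = 15(1.0073) + 16(1.0087) = 15.1095 + 16.1392 = 31.2487 u
The mass defect is 31.2487 − 30.965533 = 0.283167 u.

0.2832 u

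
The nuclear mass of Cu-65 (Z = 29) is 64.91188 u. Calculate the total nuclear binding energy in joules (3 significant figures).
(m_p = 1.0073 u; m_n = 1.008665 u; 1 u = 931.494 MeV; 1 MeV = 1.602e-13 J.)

Mass of separated nucleons = 29(1.0073) + 36(1.008665) = 29.2117 + 36.311940 = 65.523640 u
Δm = 65.523640 − 64.91188 = 0.611760 u
E_B = 0.611760 × 931.494 = 569.851 MeV
In joules: 569.851 MeV × 1.602e-13 J/MeV = 9.1290e-11 J

9.13e-11 J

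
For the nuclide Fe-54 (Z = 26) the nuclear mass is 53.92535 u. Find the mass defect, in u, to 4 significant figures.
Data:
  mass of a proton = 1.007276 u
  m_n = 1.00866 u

0.5063 u

The nucleus contains 26 protons and 54 − 26 = 28 neutrons.
Σm = 26·m_p + 28·m_n = 26.189176 + 28.24248 = 54.431656 u
The mass defect is 54.431656 − 53.92535 = 0.506306 u.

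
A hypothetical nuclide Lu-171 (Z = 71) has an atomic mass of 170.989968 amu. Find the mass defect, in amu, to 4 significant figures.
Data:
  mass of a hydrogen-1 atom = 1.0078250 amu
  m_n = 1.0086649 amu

1.432 amu

Z = 71, so N = A − Z = 171 − 71 = 100.
Total constituent mass: 71 × 1.0078250 + 100 × 1.0086649 = 172.4220650 amu
Mass defect Δm = 172.4220650 − 170.989968 = 1.4320970 amu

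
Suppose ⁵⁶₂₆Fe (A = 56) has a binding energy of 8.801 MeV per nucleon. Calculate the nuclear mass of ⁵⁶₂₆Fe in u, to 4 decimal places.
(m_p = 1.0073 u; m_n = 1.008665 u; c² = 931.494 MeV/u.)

Total binding energy = 56 × 8.801 = 492.856 MeV
Mass defect = 492.856 MeV / (931.494 MeV/u) = 0.529103 u
Constituent mass = 26(1.0073) + 30(1.008665) = 56.449750 u
Nuclear mass = 56.449750 − 0.529103 = 55.920647 u ≈ 55.9206 u (to 4 decimal places)

55.9206 u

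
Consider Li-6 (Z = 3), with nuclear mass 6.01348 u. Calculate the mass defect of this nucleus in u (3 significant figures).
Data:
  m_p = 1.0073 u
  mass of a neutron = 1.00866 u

Σm = 3·m_p + 3·m_n = 3.0219 + 3.02598 = 6.04788 u
Mass defect Δm = 6.04788 − 6.01348 = 0.03440 u

0.0344 u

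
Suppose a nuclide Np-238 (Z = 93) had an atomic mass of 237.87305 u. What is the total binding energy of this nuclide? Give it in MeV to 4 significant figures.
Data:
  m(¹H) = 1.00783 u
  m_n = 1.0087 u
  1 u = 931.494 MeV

1972 MeV

Z = 93, so N = A − Z = 238 − 93 = 145.
Total constituent mass: 93 × 1.00783 + 145 × 1.0087 = 239.98969 u
The mass defect is 239.98969 − 237.87305 = 2.11664 u.
Binding energy = Δm·c² = 2.11664 × 931.494 MeV/u = 1971.64 MeV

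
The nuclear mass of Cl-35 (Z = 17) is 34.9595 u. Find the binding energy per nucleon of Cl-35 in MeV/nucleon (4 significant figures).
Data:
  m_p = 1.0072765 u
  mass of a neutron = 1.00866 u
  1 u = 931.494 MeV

8.519 MeV/nucleon

With 17 protons and 18 neutrons (A = 35):
Mass of separated nucleons = 17(1.0072765) + 18(1.00866) = 17.1237005 + 18.15588 = 35.2795805 u
Mass defect Δm = 35.2795805 − 34.9595 = 0.3200805 u
E_B = 0.3200805 × 931.494 = 298.153 MeV
Dividing by A = 35 gives 8.519 MeV per nucleon.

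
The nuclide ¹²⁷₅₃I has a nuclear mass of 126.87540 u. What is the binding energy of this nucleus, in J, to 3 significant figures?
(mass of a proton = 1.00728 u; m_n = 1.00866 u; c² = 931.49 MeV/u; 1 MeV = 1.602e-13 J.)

Mass of separated nucleons = 53(1.00728) + 74(1.00866) = 53.38584 + 74.64084 = 128.02668 u
The mass defect is 128.02668 − 126.87540 = 1.15128 u.
E_B = 1.15128 × 931.49 = 1072.41 MeV
In joules: 1072.41 MeV × 1.602e-13 J/MeV = 1.7180e-10 J

1.72e-10 J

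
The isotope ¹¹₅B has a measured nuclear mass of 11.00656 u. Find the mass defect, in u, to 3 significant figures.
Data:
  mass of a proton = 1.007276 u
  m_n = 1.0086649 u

The nucleus contains 5 protons and 11 − 5 = 6 neutrons.
Total constituent mass: 5 × 1.007276 + 6 × 1.0086649 = 11.0883694 u
The mass defect is 11.0883694 − 11.00656 = 0.0818094 u.

0.0818 u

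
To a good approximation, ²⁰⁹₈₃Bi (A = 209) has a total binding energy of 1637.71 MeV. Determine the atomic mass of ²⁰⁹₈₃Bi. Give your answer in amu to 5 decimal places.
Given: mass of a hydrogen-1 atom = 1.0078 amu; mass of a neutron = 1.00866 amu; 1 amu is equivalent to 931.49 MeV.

208.98040 amu

Mass defect = 1637.71 MeV / (931.49 MeV/amu) = 1.7581617 amu
Constituent mass = 83(1.0078) + 126(1.00866) = 210.73856 amu
Atomic mass = 210.73856 − 1.7581617 = 208.9803983 amu ≈ 208.98040 amu (to 5 decimal places)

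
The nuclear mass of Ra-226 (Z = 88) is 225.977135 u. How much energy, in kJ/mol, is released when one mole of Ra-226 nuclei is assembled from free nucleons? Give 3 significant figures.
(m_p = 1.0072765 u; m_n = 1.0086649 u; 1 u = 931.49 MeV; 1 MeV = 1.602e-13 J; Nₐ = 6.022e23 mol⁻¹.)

1.67e+11 kJ/mol

Total constituent mass: 88 × 1.0072765 + 138 × 1.0086649 = 227.8360882 u
The mass defect is 227.8360882 − 225.977135 = 1.8589532 u.
Converting to energy: 1.8589532 u × 931.49 MeV/u = 1731.60 MeV
Per nucleus in joules: 1731.60 MeV × 1.602e-13 J/MeV = 2.7740e-10 J
Per mole: 2.7740e-10 J × 6.022e23 mol⁻¹ = 1.6705e+14 J/mol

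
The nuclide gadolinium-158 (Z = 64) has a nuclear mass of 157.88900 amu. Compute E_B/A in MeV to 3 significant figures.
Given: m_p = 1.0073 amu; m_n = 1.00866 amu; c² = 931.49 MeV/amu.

Σm = 64·m_p + 94·m_n = 64.4672 + 94.81404 = 159.28124 amu
Mass defect Δm = 159.28124 − 157.88900 = 1.39224 amu
E_B = 1.39224 × 931.49 = 1296.86 MeV
Dividing by A = 158 gives 8.208 MeV per nucleon.

8.21 MeV/nucleon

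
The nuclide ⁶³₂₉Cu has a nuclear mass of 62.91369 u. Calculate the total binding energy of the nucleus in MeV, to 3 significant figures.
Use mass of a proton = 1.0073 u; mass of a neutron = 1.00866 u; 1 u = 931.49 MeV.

552 MeV

With 29 protons and 34 neutrons (A = 63):
Mass of separated nucleons = 29(1.0073) + 34(1.00866) = 29.2117 + 34.29444 = 63.50614 u
Δm = 63.50614 − 62.91369 = 0.59245 u
Converting to energy: 0.59245 u × 931.49 MeV/u = 551.861 MeV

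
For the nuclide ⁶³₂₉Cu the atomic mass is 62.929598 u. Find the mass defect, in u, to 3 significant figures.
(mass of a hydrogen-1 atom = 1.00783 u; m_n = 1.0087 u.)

Total constituent mass: 29 × 1.00783 + 34 × 1.0087 = 63.52287 u
The mass defect is 63.52287 − 62.929598 = 0.593272 u.

0.593 u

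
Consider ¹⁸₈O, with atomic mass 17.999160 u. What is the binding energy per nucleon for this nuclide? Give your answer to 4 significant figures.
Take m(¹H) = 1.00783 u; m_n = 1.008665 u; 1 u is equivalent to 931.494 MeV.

7.769 MeV/nucleon

The nucleus contains 8 protons and 18 − 8 = 10 neutrons.
Σm = 8·m(¹H) + 10·m_n = 8.06264 + 10.086650 = 18.149290 u
Mass defect Δm = 18.149290 − 17.999160 = 0.150130 u
Converting to energy: 0.150130 u × 931.494 MeV/u = 139.845 MeV
BE/A = 139.845 MeV / 18 = 7.769 MeV/nucleon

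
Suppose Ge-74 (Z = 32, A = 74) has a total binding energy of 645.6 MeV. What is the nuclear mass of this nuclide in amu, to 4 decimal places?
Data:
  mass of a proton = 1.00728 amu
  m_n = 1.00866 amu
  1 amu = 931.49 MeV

Mass defect = 645.6 MeV / (931.49 MeV/amu) = 0.693083 amu
Constituent mass = 32(1.00728) + 42(1.00866) = 74.59668 amu
Nuclear mass = 74.59668 − 0.693083 = 73.903597 amu ≈ 73.9036 amu (to 4 decimal places)

73.9036 amu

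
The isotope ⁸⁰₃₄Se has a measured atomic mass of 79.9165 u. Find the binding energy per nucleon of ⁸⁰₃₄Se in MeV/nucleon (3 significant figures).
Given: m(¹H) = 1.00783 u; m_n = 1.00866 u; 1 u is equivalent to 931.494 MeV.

The nucleus contains 34 protons and 80 − 34 = 46 neutrons.
Σm = 34·m(¹H) + 46·m_n = 34.26622 + 46.39836 = 80.66458 u
Mass defect Δm = 80.66458 − 79.9165 = 0.74808 u
Binding energy = Δm·c² = 0.74808 × 931.494 MeV/u = 696.832 MeV
Per nucleon: 696.832 / 80 = 8.710 MeV

8.71 MeV/nucleon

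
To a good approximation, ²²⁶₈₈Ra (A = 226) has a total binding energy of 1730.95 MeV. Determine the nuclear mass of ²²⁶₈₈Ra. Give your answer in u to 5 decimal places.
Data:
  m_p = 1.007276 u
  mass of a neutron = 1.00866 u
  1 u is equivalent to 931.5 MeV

225.97713 u

Mass defect = 1730.95 MeV / (931.5 MeV/u) = 1.8582394 u
Constituent mass = 88(1.007276) + 138(1.00866) = 227.835368 u
Nuclear mass = 227.835368 − 1.8582394 = 225.9771286 u ≈ 225.97713 u (to 5 decimal places)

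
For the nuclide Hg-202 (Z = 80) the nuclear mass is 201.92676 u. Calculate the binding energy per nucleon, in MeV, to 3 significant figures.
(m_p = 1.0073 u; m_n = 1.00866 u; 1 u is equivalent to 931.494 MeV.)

With 80 protons and 122 neutrons (A = 202):
Mass of separated nucleons = 80(1.0073) + 122(1.00866) = 80.5840 + 123.05652 = 203.64052 u
Δm = 203.64052 − 201.92676 = 1.71376 u
Converting to energy: 1.71376 u × 931.494 MeV/u = 1596.36 MeV
Per nucleon: 1596.36 / 202 = 7.903 MeV

7.90 MeV/nucleon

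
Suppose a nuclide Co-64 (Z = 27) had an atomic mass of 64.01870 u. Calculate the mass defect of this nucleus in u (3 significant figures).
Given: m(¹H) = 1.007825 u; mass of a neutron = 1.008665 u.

Σm = 27·m(¹H) + 37·m_n = 27.211275 + 37.320605 = 64.531880 u
Δm = 64.531880 − 64.01870 = 0.513180 u

0.513 u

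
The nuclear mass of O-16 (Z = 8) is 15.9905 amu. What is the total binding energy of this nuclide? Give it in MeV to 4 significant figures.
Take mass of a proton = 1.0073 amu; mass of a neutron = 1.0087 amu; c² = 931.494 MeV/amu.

Total constituent mass: 8 × 1.0073 + 8 × 1.0087 = 16.1280 amu
The mass defect is 16.1280 − 15.9905 = 0.1375 amu.
Converting to energy: 0.1375 amu × 931.494 MeV/amu = 128.080 MeV

128.1 MeV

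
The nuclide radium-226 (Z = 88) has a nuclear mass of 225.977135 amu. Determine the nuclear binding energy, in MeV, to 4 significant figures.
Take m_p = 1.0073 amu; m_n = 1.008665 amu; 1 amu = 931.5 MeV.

1734 MeV

Σm = 88·m_p + 138·m_n = 88.6424 + 139.195770 = 227.838170 amu
The mass defect is 227.838170 − 225.977135 = 1.861035 amu.
E_B = 1.861035 × 931.5 = 1733.55 MeV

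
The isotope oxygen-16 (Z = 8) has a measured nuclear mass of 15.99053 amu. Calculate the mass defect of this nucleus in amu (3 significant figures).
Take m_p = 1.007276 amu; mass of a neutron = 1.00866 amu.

0.137 amu

With 8 protons and 8 neutrons (A = 16):
Total constituent mass: 8 × 1.007276 + 8 × 1.00866 = 16.127488 amu
The mass defect is 16.127488 − 15.99053 = 0.136958 amu.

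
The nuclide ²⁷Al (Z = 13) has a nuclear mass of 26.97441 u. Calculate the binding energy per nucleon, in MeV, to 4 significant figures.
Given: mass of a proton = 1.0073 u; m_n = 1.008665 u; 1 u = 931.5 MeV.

8.342 MeV/nucleon

Total constituent mass: 13 × 1.0073 + 14 × 1.008665 = 27.216210 u
Mass defect Δm = 27.216210 − 26.97441 = 0.241800 u
Binding energy = Δm·c² = 0.241800 × 931.5 MeV/u = 225.237 MeV
Dividing by A = 27 gives 8.342 MeV per nucleon.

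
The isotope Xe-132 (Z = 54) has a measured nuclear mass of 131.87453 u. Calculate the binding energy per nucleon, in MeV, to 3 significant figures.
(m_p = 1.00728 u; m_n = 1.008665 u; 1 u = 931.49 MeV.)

8.43 MeV/nucleon

Mass of separated nucleons = 54(1.00728) + 78(1.008665) = 54.39312 + 78.675870 = 133.068990 u
Mass defect Δm = 133.068990 − 131.87453 = 1.194460 u
Converting to energy: 1.194460 u × 931.49 MeV/u = 1112.63 MeV
Dividing by A = 132 gives 8.429 MeV per nucleon.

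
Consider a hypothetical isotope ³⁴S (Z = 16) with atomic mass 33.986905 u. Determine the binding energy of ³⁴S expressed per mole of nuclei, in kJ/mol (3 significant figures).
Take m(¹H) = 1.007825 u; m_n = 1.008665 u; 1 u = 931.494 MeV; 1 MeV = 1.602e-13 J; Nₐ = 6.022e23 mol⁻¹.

2.64e+10 kJ/mol

Z = 16, so N = A − Z = 34 − 16 = 18.
Total constituent mass: 16 × 1.007825 + 18 × 1.008665 = 34.281170 u
The mass defect is 34.281170 − 33.986905 = 0.294265 u.
Converting to energy: 0.294265 u × 931.494 MeV/u = 274.106 MeV
Per nucleus in joules: 274.106 MeV × 1.602e-13 J/MeV = 4.3912e-11 J
Per mole: 4.3912e-11 J × 6.022e23 mol⁻¹ = 2.6444e+13 J/mol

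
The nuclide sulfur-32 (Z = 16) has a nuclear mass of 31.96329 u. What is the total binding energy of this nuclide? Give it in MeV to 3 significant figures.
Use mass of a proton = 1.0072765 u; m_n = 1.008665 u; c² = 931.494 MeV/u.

272 MeV

Σm = 16·m_p + 16·m_n = 16.1164240 + 16.138640 = 32.2550640 u
Mass defect Δm = 32.2550640 − 31.96329 = 0.2917740 u
Converting to energy: 0.2917740 u × 931.494 MeV/u = 271.786 MeV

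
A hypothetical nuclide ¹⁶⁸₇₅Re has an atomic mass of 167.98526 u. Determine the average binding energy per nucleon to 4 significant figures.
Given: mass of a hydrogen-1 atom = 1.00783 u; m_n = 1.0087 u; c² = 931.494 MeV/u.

Mass of separated nucleons = 75(1.00783) + 93(1.0087) = 75.58725 + 93.8091 = 169.39635 u
Δm = 169.39635 − 167.98526 = 1.41109 u
Binding energy = Δm·c² = 1.41109 × 931.494 MeV/u = 1314.42 MeV
BE/A = 1314.42 MeV / 168 = 7.824 MeV/nucleon

7.824 MeV/nucleon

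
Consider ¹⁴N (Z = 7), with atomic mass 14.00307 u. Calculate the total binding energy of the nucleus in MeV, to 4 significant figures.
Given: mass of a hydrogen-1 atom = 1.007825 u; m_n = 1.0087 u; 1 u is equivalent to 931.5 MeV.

104.9 MeV

The nucleus contains 7 protons and 14 − 7 = 7 neutrons.
Σm = 7·m(¹H) + 7·m_n = 7.054775 + 7.0609 = 14.115675 u
Δm = 14.115675 − 14.00307 = 0.112605 u
E_B = 0.112605 × 931.5 = 104.892 MeV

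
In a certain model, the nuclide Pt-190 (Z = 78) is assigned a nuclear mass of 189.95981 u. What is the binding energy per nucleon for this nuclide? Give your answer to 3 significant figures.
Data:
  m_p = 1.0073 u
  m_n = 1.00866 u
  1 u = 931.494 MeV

7.74 MeV/nucleon

With 78 protons and 112 neutrons (A = 190):
Total constituent mass: 78 × 1.0073 + 112 × 1.00866 = 191.53932 u
Δm = 191.53932 − 189.95981 = 1.57951 u
Converting to energy: 1.57951 u × 931.494 MeV/u = 1471.30 MeV
Dividing by A = 190 gives 7.744 MeV per nucleon.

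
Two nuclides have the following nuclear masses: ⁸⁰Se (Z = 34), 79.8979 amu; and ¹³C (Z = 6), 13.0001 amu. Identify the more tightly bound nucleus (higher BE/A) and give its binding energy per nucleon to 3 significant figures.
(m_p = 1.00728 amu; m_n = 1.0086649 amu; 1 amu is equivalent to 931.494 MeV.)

⁸⁰Se: Σm = 34(1.00728) + 46(1.0086649) = 80.6461054 amu; Δm = 0.7482054 amu; E_B = 696.95 MeV; E_B/A = 8.712 MeV
¹³C: Σm = 6(1.00728) + 7(1.0086649) = 13.1043343 amu; Δm = 0.1042343 amu; E_B = 97.094 MeV; E_B/A = 7.469 MeV
⁸⁰Se has the higher binding energy per nucleon, so it is the more tightly bound nucleus.

⁸⁰Se; 8.71 MeV/nucleon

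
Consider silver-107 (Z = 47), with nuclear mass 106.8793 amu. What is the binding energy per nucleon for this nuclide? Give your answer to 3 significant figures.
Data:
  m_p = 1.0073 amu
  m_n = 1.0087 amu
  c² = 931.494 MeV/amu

Total constituent mass: 47 × 1.0073 + 60 × 1.0087 = 107.8651 amu
The mass defect is 107.8651 − 106.8793 = 0.9858 amu.
E_B = 0.9858 × 931.494 = 918.267 MeV
Per nucleon: 918.267 / 107 = 8.582 MeV

8.58 MeV/nucleon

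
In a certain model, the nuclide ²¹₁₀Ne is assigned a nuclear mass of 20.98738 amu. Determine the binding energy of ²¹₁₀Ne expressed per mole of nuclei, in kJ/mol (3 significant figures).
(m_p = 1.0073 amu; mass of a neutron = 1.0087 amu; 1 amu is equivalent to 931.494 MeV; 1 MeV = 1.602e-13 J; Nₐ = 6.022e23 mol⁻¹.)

1.63e+10 kJ/mol

Z = 10, so N = A − Z = 21 − 10 = 11.
Mass of separated nucleons = 10(1.0073) + 11(1.0087) = 10.0730 + 11.0957 = 21.1687 amu
Δm = 21.1687 − 20.98738 = 0.18132 amu
Converting to energy: 0.18132 amu × 931.494 MeV/amu = 168.898 MeV
Per nucleus in joules: 168.898 MeV × 1.602e-13 J/MeV = 2.7057e-11 J
Per mole: 2.7057e-11 J × 6.022e23 mol⁻¹ = 1.6294e+13 J/mol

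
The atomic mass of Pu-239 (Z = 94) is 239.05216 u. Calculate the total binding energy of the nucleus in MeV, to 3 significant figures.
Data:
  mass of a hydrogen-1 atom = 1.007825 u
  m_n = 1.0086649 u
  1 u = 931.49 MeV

Total constituent mass: 94 × 1.007825 + 145 × 1.0086649 = 240.9919605 u
Δm = 240.9919605 − 239.05216 = 1.9398005 u
E_B = 1.9398005 × 931.49 = 1806.90 MeV

1810 MeV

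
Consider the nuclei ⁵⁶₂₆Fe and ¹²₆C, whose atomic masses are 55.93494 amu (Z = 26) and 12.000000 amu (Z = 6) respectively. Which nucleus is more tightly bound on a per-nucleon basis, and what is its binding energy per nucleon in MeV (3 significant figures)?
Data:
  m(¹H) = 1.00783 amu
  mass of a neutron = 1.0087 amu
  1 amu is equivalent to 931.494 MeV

⁵⁶₂₆Fe: Σm = 26(1.00783) + 30(1.0087) = 56.46458 amu; Δm = 0.52964 amu; E_B = 493.36 MeV; E_B/A = 8.810 MeV
¹²₆C: Σm = 6(1.00783) + 6(1.0087) = 12.09918 amu; Δm = 0.099180 amu; E_B = 92.386 MeV; E_B/A = 7.699 MeV
⁵⁶₂₆Fe has the higher binding energy per nucleon, so it is the more tightly bound nucleus.

⁵⁶₂₆Fe; 8.81 MeV/nucleon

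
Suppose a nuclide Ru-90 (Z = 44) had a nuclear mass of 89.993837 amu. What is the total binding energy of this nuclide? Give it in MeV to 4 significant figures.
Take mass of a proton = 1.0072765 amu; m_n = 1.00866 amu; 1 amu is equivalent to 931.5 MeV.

Z = 44, so N = A − Z = 90 − 44 = 46.
Total constituent mass: 44 × 1.0072765 + 46 × 1.00866 = 90.7185260 amu
Mass defect Δm = 90.7185260 − 89.993837 = 0.7246890 amu
E_B = 0.7246890 × 931.5 = 675.048 MeV

675.0 MeV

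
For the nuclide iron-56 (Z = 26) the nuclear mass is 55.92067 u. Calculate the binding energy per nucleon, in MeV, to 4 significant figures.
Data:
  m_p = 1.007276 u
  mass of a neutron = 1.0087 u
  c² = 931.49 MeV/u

The nucleus contains 26 protons and 56 − 26 = 30 neutrons.
Mass of separated nucleons = 26(1.007276) + 30(1.0087) = 26.189176 + 30.2610 = 56.450176 u
The mass defect is 56.450176 − 55.92067 = 0.529506 u.
Converting to energy: 0.529506 u × 931.49 MeV/u = 493.230 MeV
BE/A = 493.230 MeV / 56 = 8.808 MeV/nucleon

8.808 MeV/nucleon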